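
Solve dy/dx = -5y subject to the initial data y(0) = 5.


General solution of y' = -5y is y = Ce^(-5x).
Apply y(0) = 5: C = 5.
Particular solution: y = 5e^(-5x).


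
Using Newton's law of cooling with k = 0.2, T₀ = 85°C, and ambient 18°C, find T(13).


Newton's law: dT/dt = -k(T - T_a) has solution T(t) = T_a + (T₀ - T_a)e^(-kt).
Plug in T_a = 18, T₀ = 85, k = 0.2, t = 13: T(13) = 18 + (67)e^(-2.60) ≈ 23.0°C.


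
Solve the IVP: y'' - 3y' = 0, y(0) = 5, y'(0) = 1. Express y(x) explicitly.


Characteristic roots of r² - 3r = 0 are 3, 0.
General solution y = c₁ e^(3x) + c₂.
Apply y(0) = 5: c₁ + c₂ = 5. Apply y'(0) = 1: 3 c₁ + 0 c₂ = 1.
Solve: c₁ = 1/3, c₂ = 14/3.
Particular solution: y = (1/3)e^(3x) + 14/3.


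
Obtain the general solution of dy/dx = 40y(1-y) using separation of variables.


Separate: dy/[y(1-y)] = 40 dx.
Partial fractions: 1/[y(1-y)] = 1/y + 1/(1-y).
Integrate: ln|y/(1-y)| = 40x + C₀.
Solve for y: y = 1/(1 + Ce^(-40x)).


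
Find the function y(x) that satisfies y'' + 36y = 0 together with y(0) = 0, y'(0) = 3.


Characteristic roots of r² + 36 = 0 are ±6i, so y = C₁cos(6x) + C₂sin(6x).
Apply y(0) = 0: C₁ = 0. Differentiate and apply y'(0) = 3: 6·C₂ = 3, so C₂ = 1/2.
Particular solution: y = (1/2)sin(6x).


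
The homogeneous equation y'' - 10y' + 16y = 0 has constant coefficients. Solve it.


Characteristic equation: r² - 10r + 16 = 0.
Factor: (r - 8)(r - 2) = 0 ⇒ r = 8, 2 (distinct real).
General solution: y = C₁e^(8x) + C₂e^(2x).


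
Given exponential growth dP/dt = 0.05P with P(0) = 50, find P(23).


The ODE dP/dt = 0.05P has solution P(t) = P(0)e^(0.05t).
Substitute P(0) = 50 and t = 23: P(23) = 50 e^(1.15) ≈ 158.


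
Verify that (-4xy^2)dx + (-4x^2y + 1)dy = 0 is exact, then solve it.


Check exactness: ∂M/∂y = -8xy and ∂N/∂x = -8xy; equal, so the equation is exact.
Integrate M with respect to x (treating y as constant): ∫M dx = -2x^2y^2 + h(y).
Differentiate w.r.t. y and set equal to N: the x-dependent terms already match, leaving h'(y) = 1. Integrate: h(y) = y.
So F(x,y) = -2x^2y^2 + y.
General solution: -2x^2y^2 + y = C.


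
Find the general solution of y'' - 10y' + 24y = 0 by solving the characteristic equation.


Characteristic equation: r² - 10r + 24 = 0.
Factor: (r - 6)(r - 4) = 0 ⇒ r = 6, 4 (distinct real).
General solution: y = C₁e^(6x) + C₂e^(4x).


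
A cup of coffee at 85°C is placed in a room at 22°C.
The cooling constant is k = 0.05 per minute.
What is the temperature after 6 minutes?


Newton's law: dT/dt = -k(T - T_a) has solution T(t) = T_a + (T₀ - T_a)e^(-kt).
Plug in T_a = 22, T₀ = 85, k = 0.05, t = 6: T(6) = 22 + (63)e^(-0.30) ≈ 68.7°C.


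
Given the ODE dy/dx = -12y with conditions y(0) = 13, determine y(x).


General solution of y' = -12y is y = Ce^(-12x).
Apply y(0) = 13: C = 13.
Particular solution: y = 13e^(-12x).


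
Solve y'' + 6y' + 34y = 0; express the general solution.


Characteristic equation: r² + 6r + 34 = 0.
Discriminant is negative; roots r = -3 ± 5i (complex conjugate pair).
General solution uses e^(α x)(C₁ cos(β x) + C₂ sin(β x)): y = e^(-3x)(C₁cos(5x) + C₂sin(5x)).


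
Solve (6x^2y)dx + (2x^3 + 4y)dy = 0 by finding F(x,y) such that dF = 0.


Check exactness: ∂M/∂y = 6x^2 and ∂N/∂x = 6x^2; equal, so the equation is exact.
Integrate M with respect to x (treating y as constant): ∫M dx = 2x^3y + h(y).
Differentiate w.r.t. y and set equal to N: the x-dependent terms already match, leaving h'(y) = 4y. Integrate: h(y) = 2y^2.
So F(x,y) = 2x^3y + 2y^2.
General solution: 2x^3y + 2y^2 = C.


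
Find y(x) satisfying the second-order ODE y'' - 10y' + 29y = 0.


Characteristic equation: r² - 10r + 29 = 0.
Discriminant is negative; roots r = 5 ± 2i (complex conjugate pair).
General solution uses e^(α x)(C₁ cos(β x) + C₂ sin(β x)): y = e^(5x)(C₁cos(2x) + C₂sin(2x)).


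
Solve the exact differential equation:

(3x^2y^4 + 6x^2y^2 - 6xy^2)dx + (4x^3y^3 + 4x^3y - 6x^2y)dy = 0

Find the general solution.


Check exactness: ∂M/∂y = 12x^2y^3 + 12x^2y - 12xy and ∂N/∂x = 12x^2y^3 + 12x^2y - 12xy; equal, so the equation is exact.
Integrate M with respect to x (treating y as constant): ∫M dx = x^3y^4 + 2x^3y^2 - 3x^2y^2 + h(y).
Differentiate w.r.t. y and set equal to N: all terms match, so h'(y) = 0 and h is a constant absorbed into C.
General solution: x^3y^4 + 2x^3y^2 - 3x^2y^2 = C.


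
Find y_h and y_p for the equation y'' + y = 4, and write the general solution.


Homogeneous part: r² + 1 = 0 ⇒ r = ±1i, so y_h = C₁cos(x) + C₂sin(x).
Try constant y_p = A; plug in: 1A = 4 ⇒ A = 4.
General solution: y = C₁cos(x) + C₂sin(x) + 4.


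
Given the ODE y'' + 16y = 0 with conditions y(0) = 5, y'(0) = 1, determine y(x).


Characteristic roots of r² + 16 = 0 are ±4i, so y = C₁cos(4x) + C₂sin(4x).
Apply y(0) = 5: C₁ = 5. Differentiate and apply y'(0) = 1: 4·C₂ = 1, so C₂ = 1/4.
Particular solution: y = 5cos(4x) + (1/4)sin(4x).


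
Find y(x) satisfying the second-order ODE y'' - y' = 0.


Characteristic equation: r² - r = 0.
Factor: (r - 1)(r - 0) = 0 ⇒ r = 1, 0 (distinct real).
General solution: y = C₁e^(x) + C₂.


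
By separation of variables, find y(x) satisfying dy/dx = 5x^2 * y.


Separate variables: dy/y = 5x^2 dx.
Integrate: ln|y| = (5/3)x^3 + C₀.
Exponentiate: y = Ce^((5/3)x^3).


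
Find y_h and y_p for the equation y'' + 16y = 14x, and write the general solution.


Homogeneous: r² + 16 = 0 ⇒ r = ±4i, y_h = C₁cos(4x) + C₂sin(4x).
Polynomial forcing; try y_p = Ax + B. Then y_p'' + 16 y_p = 16(Ax + B) = 14x, so B = 0 and A = 7/8.
General solution: y = C₁cos(4x) + C₂sin(4x) + (7/8)x.


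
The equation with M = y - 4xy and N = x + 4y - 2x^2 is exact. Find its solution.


Check exactness: ∂M/∂y = 1 - 4x and ∂N/∂x = 1 - 4x; equal, so the equation is exact.
Integrate M with respect to x (treating y as constant): ∫M dx = xy - 2x^2y + h(y).
Differentiate w.r.t. y and set equal to N: the x-dependent terms already match, leaving h'(y) = 4y. Integrate: h(y) = 2y^2.
So F(x,y) = xy + 2y^2 - 2x^2y.
General solution: xy + 2y^2 - 2x^2y = C.


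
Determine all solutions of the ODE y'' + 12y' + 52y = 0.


Characteristic equation: r² + 12r + 52 = 0.
Discriminant is negative; roots r = -6 ± 4i (complex conjugate pair).
General solution uses e^(α x)(C₁ cos(β x) + C₂ sin(β x)): y = e^(-6x)(C₁cos(4x) + C₂sin(4x)).


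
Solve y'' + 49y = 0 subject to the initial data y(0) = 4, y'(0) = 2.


Characteristic roots of r² + 49 = 0 are ±7i, so y = C₁cos(7x) + C₂sin(7x).
Apply y(0) = 4: C₁ = 4. Differentiate and apply y'(0) = 2: 7·C₂ = 2, so C₂ = 2/7.
Particular solution: y = 4cos(7x) + (2/7)sin(7x).


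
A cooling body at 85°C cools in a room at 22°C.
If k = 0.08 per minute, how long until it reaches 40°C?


From T(t) = T_a + (T₀ - T_a)e^(-kt), set T(t) = 40:
(40 - 22) / (85 - 22) = e^(-0.08t), so t = -ln(0.286)/0.08 ≈ 15.7 minutes.


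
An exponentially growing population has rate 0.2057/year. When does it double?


Exponential growth: P(t) = P₀ e^(0.2057t). Set P(t)/P₀ = 2: e^(0.2057t) = 2.
Solve: t = ln(2)/0.2057 ≈ 3.37 years.


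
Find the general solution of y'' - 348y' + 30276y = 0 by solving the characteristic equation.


Characteristic equation: r² - 348r + 30276 = 0, i.e. (r - 174)² = 0.
Repeated root r = 174; include an x factor for the second linearly independent solution.
General solution: y = (C₁ + C₂x)e^(174x).


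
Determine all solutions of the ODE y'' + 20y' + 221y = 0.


Characteristic equation: r² + 20r + 221 = 0.
Discriminant is negative; roots r = -10 ± 11i (complex conjugate pair).
General solution uses e^(α x)(C₁ cos(β x) + C₂ sin(β x)): y = e^(-10x)(C₁cos(11x) + C₂sin(11x)).


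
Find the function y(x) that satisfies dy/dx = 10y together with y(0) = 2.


General solution of y' = 10y is y = Ce^(10x).
Apply y(0) = 2: C = 2.
Particular solution: y = 2e^(10x).


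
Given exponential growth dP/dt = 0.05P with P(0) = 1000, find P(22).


The ODE dP/dt = 0.05P has solution P(t) = P(0)e^(0.05t).
Substitute P(0) = 1000 and t = 22: P(22) = 1000 e^(1.10) ≈ 3004.


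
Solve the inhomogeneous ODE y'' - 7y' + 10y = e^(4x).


Characteristic roots of r² - 7r + 10 = 0 are 2, 5.
y_h = C₁e^(2x) + C₂e^(5x).
Forcing exponent 4 is not a characteristic root; try y_p = Ae^(4x).
Substitute: A·(16 + (-7)·4 + (10)) = A·-2 = 1, so A = -1/2.
General solution: y = C₁e^(2x) + C₂e^(5x) - (1/2)e^(4x).


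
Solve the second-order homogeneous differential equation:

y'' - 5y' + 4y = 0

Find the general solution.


Characteristic equation: r² - 5r + 4 = 0.
Factor: (r - 4)(r - 1) = 0 ⇒ r = 4, 1 (distinct real).
General solution: y = C₁e^(4x) + C₂e^(x).


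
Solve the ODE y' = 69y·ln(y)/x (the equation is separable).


Separate: dy/[y ln(y)] = 69 dx/x.
Substitute u = ln(y): du/u = 69 dx/x.
Integrate: ln|ln(y)| = 69ln|x| + C₀, hence ln(y) = C·x^69.


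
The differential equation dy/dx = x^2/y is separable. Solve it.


Separate variables: y dy = x^2 dx.
Integrate both sides: y²/2 = (1/3)x^3 + C₀.
Multiply by 2: y² = (2/3)x^3 + C.


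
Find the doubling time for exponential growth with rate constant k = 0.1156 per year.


Exponential growth: P(t) = P₀ e^(0.1156t). Set P(t)/P₀ = 2: e^(0.1156t) = 2.
Solve: t = ln(2)/0.1156 ≈ 6.00 years.


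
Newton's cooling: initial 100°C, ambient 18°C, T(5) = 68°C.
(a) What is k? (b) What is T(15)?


Newton's law: T(t) = T_a + (T₀ - T_a)e^(-kt).
(a) Use T(5) = 68: (68 - 18)/(100 - 18) = e^(-k·5), so k = -ln(0.610)/5 ≈ 0.0989.
(b) Apply k to t = 15: T(15) = 18 + (82)e^(-1.484) ≈ 36.6°C.


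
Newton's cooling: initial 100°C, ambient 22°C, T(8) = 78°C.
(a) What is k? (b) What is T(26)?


Newton's law: T(t) = T_a + (T₀ - T_a)e^(-kt).
(a) Use T(8) = 78: (78 - 22)/(100 - 22) = e^(-k·8), so k = -ln(0.718)/8 ≈ 0.0414.
(b) Apply k to t = 26: T(26) = 22 + (78)e^(-1.077) ≈ 48.6°C.


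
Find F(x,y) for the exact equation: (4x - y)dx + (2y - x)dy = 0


Check exactness: ∂M/∂y = -1 and ∂N/∂x = -1; equal, so the equation is exact.
Integrate M with respect to x (treating y as constant): ∫M dx = 2x^2 - xy + h(y).
Differentiate w.r.t. y and set equal to N: the x-dependent terms already match, leaving h'(y) = 2y. Integrate: h(y) = y^2.
So F(x,y) = 2x^2 + y^2 - xy.
General solution: 2x^2 + y^2 - xy = C.


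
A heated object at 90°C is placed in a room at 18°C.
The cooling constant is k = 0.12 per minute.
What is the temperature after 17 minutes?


Newton's law: dT/dt = -k(T - T_a) has solution T(t) = T_a + (T₀ - T_a)e^(-kt).
Plug in T_a = 18, T₀ = 90, k = 0.12, t = 17: T(17) = 18 + (72)e^(-2.04) ≈ 27.4°C.


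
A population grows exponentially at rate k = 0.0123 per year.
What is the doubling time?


Exponential growth: P(t) = P₀ e^(0.0123t). Set P(t)/P₀ = 2: e^(0.0123t) = 2.
Solve: t = ln(2)/0.0123 ≈ 56.35 years.


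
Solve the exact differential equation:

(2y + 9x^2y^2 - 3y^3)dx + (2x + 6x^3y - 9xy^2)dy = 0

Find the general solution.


Check exactness: ∂M/∂y = 2 + 18x^2y - 9y^2 and ∂N/∂x = 2 + 18x^2y - 9y^2; equal, so the equation is exact.
Integrate M with respect to x (treating y as constant): ∫M dx = 2xy + 3x^3y^2 - 3xy^3 + h(y).
Differentiate w.r.t. y and set equal to N: all terms match, so h'(y) = 0 and h is a constant absorbed into C.
General solution: 2xy + 3x^3y^2 - 3xy^3 = C.


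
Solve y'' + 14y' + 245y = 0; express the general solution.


Characteristic equation: r² + 14r + 245 = 0.
Discriminant is negative; roots r = -7 ± 14i (complex conjugate pair).
General solution uses e^(α x)(C₁ cos(β x) + C₂ sin(β x)): y = e^(-7x)(C₁cos(14x) + C₂sin(14x)).


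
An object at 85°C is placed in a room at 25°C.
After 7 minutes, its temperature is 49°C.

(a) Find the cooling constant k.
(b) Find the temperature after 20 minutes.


Newton's law: T(t) = T_a + (T₀ - T_a)e^(-kt).
(a) Use T(7) = 49: (49 - 25)/(85 - 25) = e^(-k·7), so k = -ln(0.400)/7 ≈ 0.1309.
(b) Apply k to t = 20: T(20) = 25 + (60)e^(-2.618) ≈ 29.4°C.


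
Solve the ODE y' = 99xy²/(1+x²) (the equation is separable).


Separate: dy/y² = 99x/(1+x²) dx.
Integrate LHS: ∫ dy/y² = -1/y.
Integrate RHS via u = 1+x²: (99/2)ln(1+x²) + C.
Result: -1/y = (99/2)ln(1+x²) + C.


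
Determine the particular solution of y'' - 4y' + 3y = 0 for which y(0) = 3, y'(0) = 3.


Characteristic roots of r² - 4r + 3 = 0 are 1, 3.
General solution y = c₁ e^(x) + c₂ e^(3x).
Apply y(0) = 3: c₁ + c₂ = 3. Apply y'(0) = 3: 1 c₁ + 3 c₂ = 3.
Solve: c₁ = 3, c₂ = 0.
Particular solution: y = 3e^(x) + 0e^(3x).


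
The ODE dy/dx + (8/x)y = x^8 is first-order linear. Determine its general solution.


P(x) = 8/x ⇒ μ = x^8.
(x^8 y)' = x^16 ⇒ x^8 y = x^17/(17) + C.
Solve for y: y = (1/17)x^9 + C/x^8.


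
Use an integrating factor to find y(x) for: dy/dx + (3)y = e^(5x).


P(x) = 3 ⇒ μ = e^(3x).
(μ y)' = e^(8x) ⇒ μ y = e^(8x)/8 + C.
Divide by μ: y = (1/8)e^(5x) + Ce^(-3x).


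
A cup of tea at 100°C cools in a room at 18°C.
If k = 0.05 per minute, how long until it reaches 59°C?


From T(t) = T_a + (T₀ - T_a)e^(-kt), set T(t) = 59:
(59 - 18) / (100 - 18) = e^(-0.05t), so t = -ln(0.500)/0.05 ≈ 13.9 minutes.


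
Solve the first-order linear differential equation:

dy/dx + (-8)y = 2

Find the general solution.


P(x) = -8 ⇒ μ = e^(-8x).
(μ y)' = 2e^(-8x) ⇒ μ y = -(1/4)e^(-8x) + C.
Divide by μ: y = -1/4 + Ce^(8x).


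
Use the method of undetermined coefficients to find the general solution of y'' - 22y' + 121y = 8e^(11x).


Characteristic polynomial (r - 11)² = 0; repeated root r = 11.
y_h = (C₁ + C₂x)e^(11x). Forcing matches the repeated root (resonance), so try y_p = Ax² e^(11x).
Substitute and solve for A: 2A = 8, so A = 4.
General solution: y = (C₁ + C₂x + 4x²)e^(11x).


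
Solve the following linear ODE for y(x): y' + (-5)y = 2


P(x) = -5 ⇒ μ = e^(-5x).
(μ y)' = 2e^(-5x) ⇒ μ y = -(2/5)e^(-5x) + C.
Divide by μ: y = -2/5 + Ce^(5x).


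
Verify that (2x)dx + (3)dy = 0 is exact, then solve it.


Check exactness: ∂M/∂y = 0 and ∂N/∂x = 0; equal, so the equation is exact.
Integrate M with respect to x (treating y as constant): ∫M dx = x^2 + h(y).
Differentiate w.r.t. y and set equal to N: the x-dependent terms already match, leaving h'(y) = 3. Integrate: h(y) = 3y.
So F(x,y) = x^2 + 3y.
General solution: x^2 + 3y = C.


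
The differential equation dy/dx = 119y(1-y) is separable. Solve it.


Separate: dy/[y(1-y)] = 119 dx.
Partial fractions: 1/[y(1-y)] = 1/y + 1/(1-y).
Integrate: ln|y/(1-y)| = 119x + C₀.
Solve for y: y = 1/(1 + Ce^(-119x)).


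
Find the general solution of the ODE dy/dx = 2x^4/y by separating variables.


Separate variables: y dy = 2x^4 dx.
Integrate both sides: y²/2 = (2/5)x^5 + C₀.
Multiply by 2: y² = (4/5)x^5 + C.


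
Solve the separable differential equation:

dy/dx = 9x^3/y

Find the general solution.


Separate variables: y dy = 9x^3 dx.
Integrate both sides: y²/2 = (9/4)x^4 + C₀.
Multiply by 2: y² = (9/2)x^4 + C.


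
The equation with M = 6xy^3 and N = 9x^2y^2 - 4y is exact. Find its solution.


Check exactness: ∂M/∂y = 18xy^2 and ∂N/∂x = 18xy^2; equal, so the equation is exact.
Integrate M with respect to x (treating y as constant): ∫M dx = 3x^2y^3 + h(y).
Differentiate w.r.t. y and set equal to N: the x-dependent terms already match, leaving h'(y) = -4y. Integrate: h(y) = -2y^2.
So F(x,y) = 3x^2y^3 - 2y^2.
General solution: 3x^2y^3 - 2y^2 = C.


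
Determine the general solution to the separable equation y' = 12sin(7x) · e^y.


Separate: e^(-y) dy = 12sin(7x) dx.
Integrate: -e^(-y) = -(12/7)cos(7x) + C₀.
Rearrange: e^(-y) = (12/7)cos(7x) + C.


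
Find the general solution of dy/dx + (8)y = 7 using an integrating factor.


P(x) = 8, Q(x) = 7; integrating factor μ = e^(8x).
(μ y)' = 7e^(8x) ⇒ μ y = (7/8)e^(8x) + C.
Divide by μ: y = 7/8 + Ce^(-8x).


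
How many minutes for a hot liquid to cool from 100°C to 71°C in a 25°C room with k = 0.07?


From T(t) = T_a + (T₀ - T_a)e^(-kt), set T(t) = 71:
(71 - 25) / (100 - 25) = e^(-0.07t), so t = -ln(0.613)/0.07 ≈ 7.0 minutes.


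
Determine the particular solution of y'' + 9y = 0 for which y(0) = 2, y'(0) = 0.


Characteristic roots of r² + 9 = 0 are ±3i, so y = C₁cos(3x) + C₂sin(3x).
Apply y(0) = 2: C₁ = 2. Differentiate and apply y'(0) = 0: 3·C₂ = 0, so C₂ = 0.
Particular solution: y = 2cos(3x).


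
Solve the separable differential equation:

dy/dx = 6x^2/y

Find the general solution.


Separate variables: y dy = 6x^2 dx.
Integrate both sides: y²/2 = 2x^3 + C₀.
Multiply by 2: y² = 4x^3 + C.


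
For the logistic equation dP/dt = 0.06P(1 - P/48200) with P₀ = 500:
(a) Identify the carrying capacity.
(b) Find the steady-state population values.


Logistic ODE dP/dt = 0.06P(1 - P/48200) has equilibria where dP/dt = 0, i.e. P = 0 or P = 48200.
The coefficient (1 - P/K) = 0 when P = K, identifying K = 48200 as the carrying capacity.
(a) K = 48200; (b) equilibria P = 0 and P = 48200.


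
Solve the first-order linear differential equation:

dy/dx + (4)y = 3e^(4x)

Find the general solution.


P(x) = 4 ⇒ μ = e^(4x).
(μ y)' = 3e^(8x) ⇒ μ y = (3/8)e^(8x) + C.
Divide by μ: y = (3/8)e^(4x) + Ce^(-4x).


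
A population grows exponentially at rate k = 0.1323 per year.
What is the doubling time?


Exponential growth: P(t) = P₀ e^(0.1323t). Set P(t)/P₀ = 2: e^(0.1323t) = 2.
Solve: t = ln(2)/0.1323 ≈ 5.24 years.


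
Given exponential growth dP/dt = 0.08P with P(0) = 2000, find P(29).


The ODE dP/dt = 0.08P has solution P(t) = P(0)e^(0.08t).
Substitute P(0) = 2000 and t = 29: P(29) = 2000 e^(2.32) ≈ 20351.


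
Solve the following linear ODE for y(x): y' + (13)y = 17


P(x) = 13, Q(x) = 17; integrating factor μ = e^(13x).
(μ y)' = 17e^(13x) ⇒ μ y = (17/13)e^(13x) + C.
Divide by μ: y = 17/13 + Ce^(-13x).


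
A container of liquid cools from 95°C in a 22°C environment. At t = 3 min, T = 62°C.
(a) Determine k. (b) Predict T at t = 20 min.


Newton's law: T(t) = T_a + (T₀ - T_a)e^(-kt).
(a) Use T(3) = 62: (62 - 22)/(95 - 22) = e^(-k·3), so k = -ln(0.548)/3 ≈ 0.2005.
(b) Apply k to t = 20: T(20) = 22 + (73)e^(-4.011) ≈ 23.3°C.


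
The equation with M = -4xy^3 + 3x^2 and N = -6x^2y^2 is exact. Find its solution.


Check exactness: ∂M/∂y = -12xy^2 and ∂N/∂x = -12xy^2; equal, so the equation is exact.
Integrate M with respect to x (treating y as constant): ∫M dx = -2x^2y^3 + x^3 + h(y).
Differentiate w.r.t. y and set equal to N: all terms match, so h'(y) = 0 and h is a constant absorbed into C.
General solution: -2x^2y^3 + x^3 = C.


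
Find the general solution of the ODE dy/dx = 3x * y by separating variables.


Separate variables: dy/y = 3x dx.
Integrate: ln|y| = (3/2)x^2 + C₀.
Exponentiate: y = Ce^((3/2)x^2).


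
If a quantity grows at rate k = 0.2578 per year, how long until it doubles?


Exponential growth: P(t) = P₀ e^(0.2578t). Set P(t)/P₀ = 2: e^(0.2578t) = 2.
Solve: t = ln(2)/0.2578 ≈ 2.69 years.


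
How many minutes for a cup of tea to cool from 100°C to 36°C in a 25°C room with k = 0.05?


From T(t) = T_a + (T₀ - T_a)e^(-kt), set T(t) = 36:
(36 - 25) / (100 - 25) = e^(-0.05t), so t = -ln(0.147)/0.05 ≈ 38.4 minutes.


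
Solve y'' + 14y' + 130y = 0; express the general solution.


Characteristic equation: r² + 14r + 130 = 0.
Discriminant is negative; roots r = -7 ± 9i (complex conjugate pair).
General solution uses e^(α x)(C₁ cos(β x) + C₂ sin(β x)): y = e^(-7x)(C₁cos(9x) + C₂sin(9x)).


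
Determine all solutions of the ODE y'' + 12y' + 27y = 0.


Characteristic equation: r² + 12r + 27 = 0.
Factor: (r + 9)(r + 3) = 0 ⇒ r = -9, -3 (distinct real).
General solution: y = C₁e^(-9x) + C₂e^(-3x).


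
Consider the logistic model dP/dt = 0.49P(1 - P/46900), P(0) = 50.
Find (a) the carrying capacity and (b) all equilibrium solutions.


Logistic ODE dP/dt = 0.49P(1 - P/46900) has equilibria where dP/dt = 0, i.e. P = 0 or P = 46900.
The coefficient (1 - P/K) = 0 when P = K, identifying K = 46900 as the carrying capacity.
(a) K = 46900; (b) equilibria P = 0 and P = 46900.


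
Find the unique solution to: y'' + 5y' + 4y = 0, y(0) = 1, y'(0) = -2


Characteristic roots of r² + 5r + 4 = 0 are -1, -4.
General solution y = c₁ e^(-x) + c₂ e^(-4x).
Apply y(0) = 1: c₁ + c₂ = 1. Apply y'(0) = -2: -1 c₁ - 4 c₂ = -2.
Solve: c₁ = 2/3, c₂ = 1/3.
Particular solution: y = (2/3)e^(-x) + (1/3)e^(-4x).


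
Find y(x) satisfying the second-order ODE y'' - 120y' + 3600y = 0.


Characteristic equation: r² - 120r + 3600 = 0, i.e. (r - 60)² = 0.
Repeated root r = 60; include an x factor for the second linearly independent solution.
General solution: y = (C₁ + C₂x)e^(60x).


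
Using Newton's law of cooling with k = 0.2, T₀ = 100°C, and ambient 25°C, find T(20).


Newton's law: dT/dt = -k(T - T_a) has solution T(t) = T_a + (T₀ - T_a)e^(-kt).
Plug in T_a = 25, T₀ = 100, k = 0.2, t = 20: T(20) = 25 + (75)e^(-4.00) ≈ 26.4°C.


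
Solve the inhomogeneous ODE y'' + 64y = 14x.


Homogeneous: r² + 64 = 0 ⇒ r = ±8i, y_h = C₁cos(8x) + C₂sin(8x).
Polynomial forcing; try y_p = Ax + B. Then y_p'' + 64 y_p = 64(Ax + B) = 14x, so B = 0 and A = 7/32.
General solution: y = C₁cos(8x) + C₂sin(8x) + (7/32)x.


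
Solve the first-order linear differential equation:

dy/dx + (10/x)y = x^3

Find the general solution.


P(x) = 10/x ⇒ μ = x^10.
(x^10 y)' = x^13 ⇒ x^10 y = x^14/(14) + C.
Solve for y: y = (1/14)x^4 + C/x^10.


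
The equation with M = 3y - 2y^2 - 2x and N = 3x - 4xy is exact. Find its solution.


Check exactness: ∂M/∂y = 3 - 4y and ∂N/∂x = 3 - 4y; equal, so the equation is exact.
Integrate M with respect to x (treating y as constant): ∫M dx = 3xy - 2xy^2 - x^2 + h(y).
Differentiate w.r.t. y and set equal to N: all terms match, so h'(y) = 0 and h is a constant absorbed into C.
General solution: 3xy - 2xy^2 - x^2 = C.


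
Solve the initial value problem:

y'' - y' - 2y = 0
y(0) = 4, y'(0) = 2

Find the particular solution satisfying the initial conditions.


Characteristic roots of r² - r - 2 = 0 are -1, 2.
General solution y = c₁ e^(-x) + c₂ e^(2x).
Apply y(0) = 4: c₁ + c₂ = 4. Apply y'(0) = 2: -1 c₁ + 2 c₂ = 2.
Solve: c₁ = 2, c₂ = 2.
Particular solution: y = 2e^(-x) + 2e^(2x).


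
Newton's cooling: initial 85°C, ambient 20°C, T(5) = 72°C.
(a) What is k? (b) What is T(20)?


Newton's law: T(t) = T_a + (T₀ - T_a)e^(-kt).
(a) Use T(5) = 72: (72 - 20)/(85 - 20) = e^(-k·5), so k = -ln(0.800)/5 ≈ 0.0446.
(b) Apply k to t = 20: T(20) = 20 + (65)e^(-0.893) ≈ 46.6°C.


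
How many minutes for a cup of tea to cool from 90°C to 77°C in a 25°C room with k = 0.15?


From T(t) = T_a + (T₀ - T_a)e^(-kt), set T(t) = 77:
(77 - 25) / (90 - 25) = e^(-0.15t), so t = -ln(0.800)/0.15 ≈ 1.5 minutes.


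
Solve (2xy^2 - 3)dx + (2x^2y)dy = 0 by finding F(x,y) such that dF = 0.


Check exactness: ∂M/∂y = 4xy and ∂N/∂x = 4xy; equal, so the equation is exact.
Integrate M with respect to x (treating y as constant): ∫M dx = x^2y^2 - 3x + h(y).
Differentiate w.r.t. y and set equal to N: all terms match, so h'(y) = 0 and h is a constant absorbed into C.
General solution: x^2y^2 - 3x = C.


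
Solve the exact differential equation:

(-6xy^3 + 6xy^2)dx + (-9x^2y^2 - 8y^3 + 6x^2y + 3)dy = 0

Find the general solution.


Check exactness: ∂M/∂y = -18xy^2 + 12xy and ∂N/∂x = -18xy^2 + 12xy; equal, so the equation is exact.
Integrate M with respect to x (treating y as constant): ∫M dx = -3x^2y^3 + 3x^2y^2 + h(y).
Differentiate w.r.t. y and set equal to N: the x-dependent terms already match, leaving h'(y) = -8y^3 + 3. Integrate: h(y) = -2y^4 + 3y.
So F(x,y) = -3x^2y^3 - 2y^4 + 3x^2y^2 + 3y.
General solution: -3x^2y^3 - 2y^4 + 3x^2y^2 + 3y = C.


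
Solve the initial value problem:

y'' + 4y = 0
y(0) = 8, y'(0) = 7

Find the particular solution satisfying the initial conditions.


Characteristic roots of r² + 4 = 0 are ±2i, so y = C₁cos(2x) + C₂sin(2x).
Apply y(0) = 8: C₁ = 8. Differentiate and apply y'(0) = 7: 2·C₂ = 7, so C₂ = 7/2.
Particular solution: y = 8cos(2x) + (7/2)sin(2x).


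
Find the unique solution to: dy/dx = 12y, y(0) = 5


General solution of y' = 12y is y = Ce^(12x).
Apply y(0) = 5: C = 5.
Particular solution: y = 5e^(12x).


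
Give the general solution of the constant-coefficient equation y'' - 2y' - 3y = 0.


Characteristic equation: r² - 2r - 3 = 0.
Factor: (r + 1)(r - 3) = 0 ⇒ r = -1, 3 (distinct real).
General solution: y = C₁e^(-x) + C₂e^(3x).


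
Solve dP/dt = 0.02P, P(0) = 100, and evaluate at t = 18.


The ODE dP/dt = 0.02P has solution P(t) = P(0)e^(0.02t).
Substitute P(0) = 100 and t = 18: P(18) = 100 e^(0.36) ≈ 143.


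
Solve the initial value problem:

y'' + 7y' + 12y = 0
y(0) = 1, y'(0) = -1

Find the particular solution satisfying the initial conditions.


Characteristic roots of r² + 7r + 12 = 0 are -4, -3.
General solution y = c₁ e^(-4x) + c₂ e^(-3x).
Apply y(0) = 1: c₁ + c₂ = 1. Apply y'(0) = -1: -4 c₁ - 3 c₂ = -1.
Solve: c₁ = -2, c₂ = 3.
Particular solution: y = -2e^(-4x) + 3e^(-3x).


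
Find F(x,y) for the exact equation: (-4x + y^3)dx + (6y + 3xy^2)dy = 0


Check exactness: ∂M/∂y = 3y^2 and ∂N/∂x = 3y^2; equal, so the equation is exact.
Integrate M with respect to x (treating y as constant): ∫M dx = -2x^2 + xy^3 + h(y).
Differentiate w.r.t. y and set equal to N: the x-dependent terms already match, leaving h'(y) = 6y. Integrate: h(y) = 3y^2.
So F(x,y) = 3y^2 - 2x^2 + xy^3.
General solution: 3y^2 - 2x^2 + xy^3 = C.


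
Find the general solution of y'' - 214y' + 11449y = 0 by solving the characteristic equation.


Characteristic equation: r² - 214r + 11449 = 0, i.e. (r - 107)² = 0.
Repeated root r = 107; include an x factor for the second linearly independent solution.
General solution: y = (C₁ + C₂x)e^(107x).


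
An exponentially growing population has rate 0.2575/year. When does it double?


Exponential growth: P(t) = P₀ e^(0.2575t). Set P(t)/P₀ = 2: e^(0.2575t) = 2.
Solve: t = ln(2)/0.2575 ≈ 2.69 years.


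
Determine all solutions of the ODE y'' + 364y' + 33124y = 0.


Characteristic equation: r² + 364r + 33124 = 0, i.e. (r + 182)² = 0.
Repeated root r = -182; include an x factor for the second linearly independent solution.
General solution: y = (C₁ + C₂x)e^(-182x).


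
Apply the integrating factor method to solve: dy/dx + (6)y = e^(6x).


P(x) = 6 ⇒ μ = e^(6x).
(μ y)' = e^(12x) ⇒ μ y = e^(12x)/12 + C.
Divide by μ: y = (1/12)e^(6x) + Ce^(-6x).


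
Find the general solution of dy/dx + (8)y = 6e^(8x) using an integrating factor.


P(x) = 8 ⇒ μ = e^(8x).
(μ y)' = 6e^(16x) ⇒ μ y = (6/16)e^(16x) + C.
Divide by μ: y = (3/8)e^(8x) + Ce^(-8x).


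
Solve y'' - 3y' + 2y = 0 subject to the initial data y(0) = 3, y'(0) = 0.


Characteristic roots of r² - 3r + 2 = 0 are 2, 1.
General solution y = c₁ e^(2x) + c₂ e^(x).
Apply y(0) = 3: c₁ + c₂ = 3. Apply y'(0) = 0: 2 c₁ + 1 c₂ = 0.
Solve: c₁ = -3, c₂ = 6.
Particular solution: y = -3e^(2x) + 6e^(x).


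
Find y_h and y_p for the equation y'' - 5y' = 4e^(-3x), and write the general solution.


Characteristic roots of r² - 5r = 0 are 0, 5.
y_h = C₁ + C₂e^(5x).
Forcing exponent -3 is not a characteristic root; try y_p = Ae^(-3x).
Substitute: A·(9 + (-5)·-3 + (0)) = A·24 = 4, so A = 1/6.
General solution: y = C₁ + C₂e^(5x) + (1/6)e^(-3x).


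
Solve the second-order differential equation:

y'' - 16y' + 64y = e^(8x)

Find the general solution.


Characteristic polynomial (r - 8)² = 0; repeated root r = 8.
y_h = (C₁ + C₂x)e^(8x). Forcing matches the repeated root (resonance), so try y_p = Ax² e^(8x).
Substitute and solve for A: 2A = 1, so A = 1/2.
General solution: y = (C₁ + C₂x + (1/2)x²)e^(8x).


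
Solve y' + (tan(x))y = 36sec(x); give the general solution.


P(x) = tan(x) ⇒ μ = e^(∫tan(x)dx) = sec(x).
(sec(x) y)' = 36sec²(x) ⇒ sec(x) y = 36tan(x) + C.
Multiply by cos(x): y = 36sin(x) + C·cos(x).


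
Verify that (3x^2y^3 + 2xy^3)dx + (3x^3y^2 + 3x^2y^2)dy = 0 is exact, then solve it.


Check exactness: ∂M/∂y = 9x^2y^2 + 6xy^2 and ∂N/∂x = 9x^2y^2 + 6xy^2; equal, so the equation is exact.
Integrate M with respect to x (treating y as constant): ∫M dx = x^3y^3 + x^2y^3 + h(y).
Differentiate w.r.t. y and set equal to N: all terms match, so h'(y) = 0 and h is a constant absorbed into C.
General solution: x^3y^3 + x^2y^3 = C.


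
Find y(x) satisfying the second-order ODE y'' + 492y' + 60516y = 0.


Characteristic equation: r² + 492r + 60516 = 0, i.e. (r + 246)² = 0.
Repeated root r = -246; include an x factor for the second linearly independent solution.
General solution: y = (C₁ + C₂x)e^(-246x).


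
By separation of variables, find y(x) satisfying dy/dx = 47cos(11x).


g(y) = 1, so integrate directly: y = ∫ 47cos(11x) dx = (47/11)sin(11x) + C.


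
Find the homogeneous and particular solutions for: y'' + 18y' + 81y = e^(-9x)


Characteristic polynomial (r + 9)² = 0; repeated root r = -9.
y_h = (C₁ + C₂x)e^(-9x). Forcing matches the repeated root (resonance), so try y_p = Ax² e^(-9x).
Substitute and solve for A: 2A = 1, so A = 1/2.
General solution: y = (C₁ + C₂x + (1/2)x²)e^(-9x).


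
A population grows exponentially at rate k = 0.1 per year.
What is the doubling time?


Exponential growth: P(t) = P₀ e^(0.1t). Set P(t)/P₀ = 2: e^(0.1t) = 2.
Solve: t = ln(2)/0.1 ≈ 6.93 years.


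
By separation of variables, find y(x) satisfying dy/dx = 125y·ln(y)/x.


Separate: dy/[y ln(y)] = 125 dx/x.
Substitute u = ln(y): du/u = 125 dx/x.
Integrate: ln|ln(y)| = 125ln|x| + C₀, hence ln(y) = C·x^125.


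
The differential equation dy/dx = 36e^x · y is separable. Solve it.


Separate variables: dy/y = 36e^x dx.
Integrate: ln|y| = 36e^x + C₀.
Exponentiate: y = Ce^(36e^x).


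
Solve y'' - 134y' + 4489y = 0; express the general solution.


Characteristic equation: r² - 134r + 4489 = 0, i.e. (r - 67)² = 0.
Repeated root r = 67; include an x factor for the second linearly independent solution.
General solution: y = (C₁ + C₂x)e^(67x).


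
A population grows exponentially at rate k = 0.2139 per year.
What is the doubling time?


Exponential growth: P(t) = P₀ e^(0.2139t). Set P(t)/P₀ = 2: e^(0.2139t) = 2.
Solve: t = ln(2)/0.2139 ≈ 3.24 years.


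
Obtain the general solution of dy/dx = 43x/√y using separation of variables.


Separate: √y dy = 43x dx.
Integrate: (2/3)y^(3/2) = (43/2)x² + C.


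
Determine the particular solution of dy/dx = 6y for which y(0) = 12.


General solution of y' = 6y is y = Ce^(6x).
Apply y(0) = 12: C = 12.
Particular solution: y = 12e^(6x).


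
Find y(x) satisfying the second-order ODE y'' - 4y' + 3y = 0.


Characteristic equation: r² - 4r + 3 = 0.
Factor: (r - 1)(r - 3) = 0 ⇒ r = 1, 3 (distinct real).
General solution: y = C₁e^(x) + C₂e^(3x).


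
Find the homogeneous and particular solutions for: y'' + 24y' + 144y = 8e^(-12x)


Characteristic polynomial (r + 12)² = 0; repeated root r = -12.
y_h = (C₁ + C₂x)e^(-12x). Forcing matches the repeated root (resonance), so try y_p = Ax² e^(-12x).
Substitute and solve for A: 2A = 8, so A = 4.
General solution: y = (C₁ + C₂x + 4x²)e^(-12x).


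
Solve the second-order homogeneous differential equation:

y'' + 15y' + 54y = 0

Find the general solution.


Characteristic equation: r² + 15r + 54 = 0.
Factor: (r + 9)(r + 6) = 0 ⇒ r = -9, -6 (distinct real).
General solution: y = C₁e^(-9x) + C₂e^(-6x).


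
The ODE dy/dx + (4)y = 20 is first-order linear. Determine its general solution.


P(x) = 4, Q(x) = 20; integrating factor μ = e^(4x).
(μ y)' = 20e^(4x) ⇒ μ y = 5e^(4x) + C.
Divide by μ: y = 5 + Ce^(-4x).


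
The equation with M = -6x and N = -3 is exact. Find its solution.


Check exactness: ∂M/∂y = 0 and ∂N/∂x = 0; equal, so the equation is exact.
Integrate M with respect to x (treating y as constant): ∫M dx = -3x^2 + h(y).
Differentiate w.r.t. y and set equal to N: the x-dependent terms already match, leaving h'(y) = -3. Integrate: h(y) = -3y.
So F(x,y) = -3y - 3x^2.
General solution: -3y - 3x^2 = C.


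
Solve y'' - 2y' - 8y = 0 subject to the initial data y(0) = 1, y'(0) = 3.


Characteristic roots of r² - 2r - 8 = 0 are 4, -2.
General solution y = c₁ e^(4x) + c₂ e^(-2x).
Apply y(0) = 1: c₁ + c₂ = 1. Apply y'(0) = 3: 4 c₁ - 2 c₂ = 3.
Solve: c₁ = 5/6, c₂ = 1/6.
Particular solution: y = (5/6)e^(4x) + (1/6)e^(-2x).


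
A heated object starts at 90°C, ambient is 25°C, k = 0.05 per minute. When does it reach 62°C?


From T(t) = T_a + (T₀ - T_a)e^(-kt), set T(t) = 62:
(62 - 25) / (90 - 25) = e^(-0.05t), so t = -ln(0.569)/0.05 ≈ 11.3 minutes.


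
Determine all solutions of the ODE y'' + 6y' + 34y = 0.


Characteristic equation: r² + 6r + 34 = 0.
Discriminant is negative; roots r = -3 ± 5i (complex conjugate pair).
General solution uses e^(α x)(C₁ cos(β x) + C₂ sin(β x)): y = e^(-3x)(C₁cos(5x) + C₂sin(5x)).


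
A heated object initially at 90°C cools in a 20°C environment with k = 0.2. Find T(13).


Newton's law: dT/dt = -k(T - T_a) has solution T(t) = T_a + (T₀ - T_a)e^(-kt).
Plug in T_a = 20, T₀ = 90, k = 0.2, t = 13: T(13) = 20 + (70)e^(-2.60) ≈ 25.2°C.


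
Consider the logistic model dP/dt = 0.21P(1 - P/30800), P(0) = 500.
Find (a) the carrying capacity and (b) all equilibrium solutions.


Logistic ODE dP/dt = 0.21P(1 - P/30800) has equilibria where dP/dt = 0, i.e. P = 0 or P = 30800.
The coefficient (1 - P/K) = 0 when P = K, identifying K = 30800 as the carrying capacity.
(a) K = 30800; (b) equilibria P = 0 and P = 30800.


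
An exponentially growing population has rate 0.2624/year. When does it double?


Exponential growth: P(t) = P₀ e^(0.2624t). Set P(t)/P₀ = 2: e^(0.2624t) = 2.
Solve: t = ln(2)/0.2624 ≈ 2.64 years.


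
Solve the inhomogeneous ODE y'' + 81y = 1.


Homogeneous part: r² + 81 = 0 ⇒ r = ±9i, so y_h = C₁cos(9x) + C₂sin(9x).
Try constant y_p = A; plug in: 81A = 1 ⇒ A = 1/81.
General solution: y = C₁cos(9x) + C₂sin(9x) + 1/81.


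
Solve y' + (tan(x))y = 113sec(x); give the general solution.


P(x) = tan(x) ⇒ μ = e^(∫tan(x)dx) = sec(x).
(sec(x) y)' = 113sec²(x) ⇒ sec(x) y = 113tan(x) + C.
Multiply by cos(x): y = 113sin(x) + C·cos(x).


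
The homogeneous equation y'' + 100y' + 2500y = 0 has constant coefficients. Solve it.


Characteristic equation: r² + 100r + 2500 = 0, i.e. (r + 50)² = 0.
Repeated root r = -50; include an x factor for the second linearly independent solution.
General solution: y = (C₁ + C₂x)e^(-50x).


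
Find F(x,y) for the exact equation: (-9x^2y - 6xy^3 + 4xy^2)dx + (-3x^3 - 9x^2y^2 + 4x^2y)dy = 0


Check exactness: ∂M/∂y = -9x^2 - 18xy^2 + 8xy and ∂N/∂x = -9x^2 - 18xy^2 + 8xy; equal, so the equation is exact.
Integrate M with respect to x (treating y as constant): ∫M dx = -3x^3y - 3x^2y^3 + 2x^2y^2 + h(y).
Differentiate w.r.t. y and set equal to N: all terms match, so h'(y) = 0 and h is a constant absorbed into C.
General solution: -3x^3y - 3x^2y^3 + 2x^2y^2 = C.


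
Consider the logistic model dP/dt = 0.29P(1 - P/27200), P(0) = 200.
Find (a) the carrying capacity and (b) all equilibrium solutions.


Logistic ODE dP/dt = 0.29P(1 - P/27200) has equilibria where dP/dt = 0, i.e. P = 0 or P = 27200.
The coefficient (1 - P/K) = 0 when P = K, identifying K = 27200 as the carrying capacity.
(a) K = 27200; (b) equilibria P = 0 and P = 27200.


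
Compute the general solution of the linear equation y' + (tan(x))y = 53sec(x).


P(x) = tan(x) ⇒ μ = e^(∫tan(x)dx) = sec(x).
(sec(x) y)' = 53sec²(x) ⇒ sec(x) y = 53tan(x) + C.
Multiply by cos(x): y = 53sin(x) + C·cos(x).


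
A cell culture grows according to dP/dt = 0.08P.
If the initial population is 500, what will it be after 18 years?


The ODE dP/dt = 0.08P has solution P(t) = P(0)e^(0.08t).
Substitute P(0) = 500 and t = 18: P(18) = 500 e^(1.44) ≈ 2110.


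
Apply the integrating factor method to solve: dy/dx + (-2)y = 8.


P(x) = -2 ⇒ μ = e^(-2x).
(μ y)' = 8e^(-2x) ⇒ μ y = -4e^(-2x) + C.
Divide by μ: y = -4 + Ce^(2x).


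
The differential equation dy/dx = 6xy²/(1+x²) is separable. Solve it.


Separate: dy/y² = 6x/(1+x²) dx.
Integrate LHS: ∫ dy/y² = -1/y.
Integrate RHS via u = 1+x²: 3ln(1+x²) + C.
Result: -1/y = 3ln(1+x²) + C.


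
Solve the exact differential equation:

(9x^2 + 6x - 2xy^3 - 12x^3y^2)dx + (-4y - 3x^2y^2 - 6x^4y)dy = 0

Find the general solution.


Check exactness: ∂M/∂y = -6xy^2 - 24x^3y and ∂N/∂x = -6xy^2 - 24x^3y; equal, so the equation is exact.
Integrate M with respect to x (treating y as constant): ∫M dx = 3x^3 + 3x^2 - x^2y^3 - 3x^4y^2 + h(y).
Differentiate w.r.t. y and set equal to N: the x-dependent terms already match, leaving h'(y) = -4y. Integrate: h(y) = -2y^2.
So F(x,y) = 3x^3 + 3x^2 - 2y^2 - x^2y^3 - 3x^4y^2.
General solution: 3x^3 + 3x^2 - 2y^2 - x^2y^3 - 3x^4y^2 = C.


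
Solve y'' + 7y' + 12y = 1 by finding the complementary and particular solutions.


Characteristic roots of r² + 7r + 12 = 0 are -4, -3.
y_h = C₁e^(-4x) + C₂e^(-3x).
Constant forcing; try y_p = A. Then 12A = 1 ⇒ A = 1/12.
General solution: y = C₁e^(-4x) + C₂e^(-3x) + 1/12.


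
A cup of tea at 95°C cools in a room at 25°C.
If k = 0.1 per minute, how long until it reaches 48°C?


From T(t) = T_a + (T₀ - T_a)e^(-kt), set T(t) = 48:
(48 - 25) / (95 - 25) = e^(-0.1t), so t = -ln(0.329)/0.1 ≈ 11.1 minutes.


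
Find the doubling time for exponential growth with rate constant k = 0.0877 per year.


Exponential growth: P(t) = P₀ e^(0.0877t). Set P(t)/P₀ = 2: e^(0.0877t) = 2.
Solve: t = ln(2)/0.0877 ≈ 7.90 years.


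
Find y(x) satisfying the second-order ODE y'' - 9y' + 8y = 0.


Characteristic equation: r² - 9r + 8 = 0.
Factor: (r - 8)(r - 1) = 0 ⇒ r = 8, 1 (distinct real).
General solution: y = C₁e^(8x) + C₂e^(x).


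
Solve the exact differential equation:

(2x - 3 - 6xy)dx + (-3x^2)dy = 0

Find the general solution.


Check exactness: ∂M/∂y = -6x and ∂N/∂x = -6x; equal, so the equation is exact.
Integrate M with respect to x (treating y as constant): ∫M dx = x^2 - 3x - 3x^2y + h(y).
Differentiate w.r.t. y and set equal to N: all terms match, so h'(y) = 0 and h is a constant absorbed into C.
General solution: x^2 - 3x - 3x^2y = C.


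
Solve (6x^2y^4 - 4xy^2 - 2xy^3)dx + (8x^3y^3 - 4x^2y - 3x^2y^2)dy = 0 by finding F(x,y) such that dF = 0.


Check exactness: ∂M/∂y = 24x^2y^3 - 8xy - 6xy^2 and ∂N/∂x = 24x^2y^3 - 8xy - 6xy^2; equal, so the equation is exact.
Integrate M with respect to x (treating y as constant): ∫M dx = 2x^3y^4 - 2x^2y^2 - x^2y^3 + h(y).
Differentiate w.r.t. y and set equal to N: all terms match, so h'(y) = 0 and h is a constant absorbed into C.
General solution: 2x^3y^4 - 2x^2y^2 - x^2y^3 = C.


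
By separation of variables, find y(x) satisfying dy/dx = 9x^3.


Integrate both sides with respect to x: y = ∫ 9x^3 dx = (9/4)x^4 + C.


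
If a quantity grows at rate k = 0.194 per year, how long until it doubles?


Exponential growth: P(t) = P₀ e^(0.194t). Set P(t)/P₀ = 2: e^(0.194t) = 2.
Solve: t = ln(2)/0.194 ≈ 3.57 years.
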